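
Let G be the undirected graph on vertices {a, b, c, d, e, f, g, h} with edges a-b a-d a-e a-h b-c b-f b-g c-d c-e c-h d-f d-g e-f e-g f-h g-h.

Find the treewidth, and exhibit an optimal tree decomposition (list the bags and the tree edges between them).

The largest bag has 5 vertices, giving width 4; this decomposition certifies tw(G) ≤ 4. For the lower bound: the 5 vertex sets {c,h}, {e,g}, {a,d}, {f}, {b} are disjoint, each induces a connected subgraph, and every pair is joined by at least one edge of G. Contracting each set to a single vertex therefore yields K_{5} as a minor, and since treewidth is minor-monotone, tw(G) ≥ tw(K_{5}) = 4. Hence tw(G) = 4 exactly.

Treewidth 4.
One such decomposition:
Bags: B1 = {a, c, f, g, h}  B2 = {a, c, e, f, g}  B3 = {a, c, d, f, g}  B4 = {a, b, c, f, g}
Tree: B1–B2, B2–B3, B3–B4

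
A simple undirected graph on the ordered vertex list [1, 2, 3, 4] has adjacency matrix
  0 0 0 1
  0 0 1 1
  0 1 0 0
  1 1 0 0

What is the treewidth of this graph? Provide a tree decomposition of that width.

Treewidth 1.
One such decomposition:
Bags: B1 = {2, 3}  B2 = {2, 4}  B3 = {1, 4}
Tree: B1–B2, B2–B3

Each bag holds 2 vertices, so the decomposition has width 1, which upper-bounds the treewidth. Since G has at least one edge (e.g. 3–2), it is not an edgeless graph, so tw(G) ≥ 1. Combining the bounds, tw(G) = 1.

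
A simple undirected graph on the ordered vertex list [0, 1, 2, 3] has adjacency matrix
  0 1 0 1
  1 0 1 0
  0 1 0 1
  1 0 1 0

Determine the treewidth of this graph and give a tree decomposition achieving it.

Treewidth 2.
One such decomposition:
Bags: B1 = {0, 2, 3}  B2 = {0, 1, 2}
Tree: B1–B2

Each bag holds 3 vertices, so the decomposition has width 2, which upper-bounds the treewidth. Since 0–3–2–1–0 is a cycle in G, G is not acyclic. Forests are exactly the graphs of treewidth ≤ 1, so tw(G) ≥ 2. Hence tw(G) = 2 exactly.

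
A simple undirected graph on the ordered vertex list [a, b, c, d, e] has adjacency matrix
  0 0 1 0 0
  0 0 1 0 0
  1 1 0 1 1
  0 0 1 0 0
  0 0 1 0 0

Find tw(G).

1

A width-1 tree decomposition is:
Bags: B1 = {a, c}  B2 = {c, d}  B3 = {c, e}  B4 = {b, c}
Tree: B1–B2, B1–B3, B2–B4
Every bag has size at most 2, so the width is 2 − 1 = 1 and tw(G) ≤ 1. G has an edge, so its treewidth is at least 1. Hence tw(G) = 1 exactly.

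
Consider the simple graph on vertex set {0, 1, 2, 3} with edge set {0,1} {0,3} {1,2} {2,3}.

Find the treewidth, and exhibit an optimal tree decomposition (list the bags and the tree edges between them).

Each bag holds 3 vertices, so the decomposition has width 2, which upper-bounds the treewidth. Since 2–3–0–1–2 is a cycle in G, G is not acyclic. Forests are exactly the graphs of treewidth ≤ 1, so tw(G) ≥ 2. Hence tw(G) = 2 exactly.

Treewidth 2.
One such decomposition:
Bags: B1 = {0, 2, 3}  B2 = {0, 1, 2}
Tree: B1–B2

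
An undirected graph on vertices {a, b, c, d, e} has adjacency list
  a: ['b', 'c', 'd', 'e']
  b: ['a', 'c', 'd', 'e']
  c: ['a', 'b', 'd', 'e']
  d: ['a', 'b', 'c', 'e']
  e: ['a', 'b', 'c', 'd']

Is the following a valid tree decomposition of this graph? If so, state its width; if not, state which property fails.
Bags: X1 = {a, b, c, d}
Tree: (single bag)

No — vertex e appears in no bag.

A tree decomposition must satisfy three properties: every vertex lies in some bag; for every edge, both endpoints lie together in some bag; and for every vertex, the bags containing it form a connected subtree. Here vertex e appears in no bag, so the decomposition is invalid.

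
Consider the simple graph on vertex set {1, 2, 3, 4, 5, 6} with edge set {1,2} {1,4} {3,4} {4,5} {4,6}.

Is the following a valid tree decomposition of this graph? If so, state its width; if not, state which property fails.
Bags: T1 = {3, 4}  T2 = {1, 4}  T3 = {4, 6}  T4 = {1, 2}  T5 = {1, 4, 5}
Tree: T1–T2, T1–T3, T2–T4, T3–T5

No — bags containing vertex 1 are not connected in the tree.

A tree decomposition must satisfy three properties: every vertex lies in some bag; for every edge, both endpoints lie together in some bag; and for every vertex, the bags containing it form a connected subtree. Here bags containing vertex 1 are not connected in the tree, so the decomposition is invalid.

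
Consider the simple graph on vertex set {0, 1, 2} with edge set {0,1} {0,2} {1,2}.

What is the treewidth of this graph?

2

A width-2 tree decomposition is:
Bags: B1 = {0, 1, 2}
Tree: (single bag)
A single bag containing all 3 vertices is trivially a valid decomposition of width 2. For the lower bound, the 3 vertices {0, 1, 2} are pairwise adjacent, and any tree decomposition puts a clique entirely inside one bag — forcing width ≥ 2. Combining the bounds, tw(G) = 2.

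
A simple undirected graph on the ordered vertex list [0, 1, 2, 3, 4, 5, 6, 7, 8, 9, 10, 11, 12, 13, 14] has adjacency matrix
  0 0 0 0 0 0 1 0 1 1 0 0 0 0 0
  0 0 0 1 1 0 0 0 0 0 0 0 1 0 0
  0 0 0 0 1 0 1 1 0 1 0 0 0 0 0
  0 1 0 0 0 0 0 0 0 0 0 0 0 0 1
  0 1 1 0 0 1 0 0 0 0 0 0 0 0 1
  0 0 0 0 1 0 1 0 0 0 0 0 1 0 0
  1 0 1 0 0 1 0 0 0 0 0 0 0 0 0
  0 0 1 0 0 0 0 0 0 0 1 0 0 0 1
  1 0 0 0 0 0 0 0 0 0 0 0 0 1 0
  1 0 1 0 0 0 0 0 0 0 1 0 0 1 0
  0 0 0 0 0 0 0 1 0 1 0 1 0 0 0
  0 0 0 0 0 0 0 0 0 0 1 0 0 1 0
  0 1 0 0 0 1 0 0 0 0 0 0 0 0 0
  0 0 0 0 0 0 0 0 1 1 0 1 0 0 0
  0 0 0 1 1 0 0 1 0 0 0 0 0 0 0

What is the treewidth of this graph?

A width-3 tree decomposition is:
Bags: B1 = {1, 3, 5, 12}  B2 = {1, 3, 4, 5}  B3 = {3, 4, 5, 14}  B4 = {4, 5, 6, 14}  B5 = {2, 4, 6, 14}  B6 = {2, 6, 7, 14}  B7 = {0, 2, 6, 7}  B8 = {0, 2, 7, 9}  B9 = {0, 7, 9, 10}  B10 = {0, 8, 9, 10}  B11 = {8, 9, 10, 13}  B12 = {8, 10, 11, 13}
Tree: B1–B2, B2–B3, B3–B4, B4–B5, B5–B6, B6–B7, B7–B8, B8–B9, B9–B10, B10–B11, B11–B12
Every bag has size at most 4, so the width is 4 − 1 = 3 and tw(G) ≤ 3. For the lower bound: the 4 vertex sets {1,3,12}, {5}, {4}, {2,6,7,14} are disjoint, each induces a connected subgraph, and every pair is joined by at least one edge of G. Contracting each set to a single vertex therefore yields K_{4} as a minor, and since treewidth is minor-monotone, tw(G) ≥ tw(K_{4}) = 3. Combining the bounds, tw(G) = 3.

3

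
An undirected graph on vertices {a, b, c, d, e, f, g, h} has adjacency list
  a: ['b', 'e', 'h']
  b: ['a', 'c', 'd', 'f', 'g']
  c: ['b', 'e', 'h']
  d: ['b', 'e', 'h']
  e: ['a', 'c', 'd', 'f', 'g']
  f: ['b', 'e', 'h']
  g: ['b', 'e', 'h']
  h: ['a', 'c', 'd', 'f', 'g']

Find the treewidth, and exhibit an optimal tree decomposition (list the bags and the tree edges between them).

Every bag has size at most 4, so the width is 4 − 1 = 3 and tw(G) ≤ 3. For the lower bound: the 4 vertex sets {b,f}, {g,h}, {e}, {d} are disjoint, each induces a connected subgraph, and every pair is joined by at least one edge of G. Contracting each set to a single vertex therefore yields K_{4} as a minor, and since treewidth is minor-monotone, tw(G) ≥ tw(K_{4}) = 3. Combining the bounds, tw(G) = 3.

Treewidth 3.
Bags: B1 = {b, e, f, h}  B2 = {b, e, g, h}  B3 = {b, d, e, h}  B4 = {b, c, e, h}  B5 = {a, b, e, h}
Tree: B1–B2, B2–B3, B3–B4, B4–B5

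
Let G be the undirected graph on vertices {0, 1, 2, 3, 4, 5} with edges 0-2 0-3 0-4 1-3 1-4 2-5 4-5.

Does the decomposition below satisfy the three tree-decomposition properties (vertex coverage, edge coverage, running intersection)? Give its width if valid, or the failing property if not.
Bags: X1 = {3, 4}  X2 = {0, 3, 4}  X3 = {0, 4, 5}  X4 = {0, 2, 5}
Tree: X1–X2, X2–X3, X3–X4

A tree decomposition must satisfy three properties: every vertex lies in some bag; for every edge, both endpoints lie together in some bag; and for every vertex, the bags containing it form a connected subtree. Here vertex 1 appears in no bag, so the decomposition is invalid.

No — vertex 1 appears in no bag.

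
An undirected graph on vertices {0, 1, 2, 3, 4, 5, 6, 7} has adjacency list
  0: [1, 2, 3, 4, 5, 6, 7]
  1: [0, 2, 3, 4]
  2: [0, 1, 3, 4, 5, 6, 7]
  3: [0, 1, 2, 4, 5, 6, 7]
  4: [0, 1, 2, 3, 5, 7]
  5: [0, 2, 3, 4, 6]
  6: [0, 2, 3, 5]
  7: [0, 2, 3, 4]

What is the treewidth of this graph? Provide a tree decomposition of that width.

Each bag holds 5 vertices, so the decomposition has width 4, which upper-bounds the treewidth. On the other hand G contains the 5-clique {0, 1, 2, 3, 4}. A clique must lie in a single bag of any decomposition, so no decomposition can have width below 4. Therefore the treewidth is 4.

Treewidth 4.
One optimal decomposition is:
Bags: B1 = {0, 2, 3, 4, 5}  B2 = {0, 1, 2, 3, 4}  B3 = {0, 2, 3, 5, 6}  B4 = {0, 2, 3, 4, 7}
Tree: B1–B2, B1–B3, B1–B4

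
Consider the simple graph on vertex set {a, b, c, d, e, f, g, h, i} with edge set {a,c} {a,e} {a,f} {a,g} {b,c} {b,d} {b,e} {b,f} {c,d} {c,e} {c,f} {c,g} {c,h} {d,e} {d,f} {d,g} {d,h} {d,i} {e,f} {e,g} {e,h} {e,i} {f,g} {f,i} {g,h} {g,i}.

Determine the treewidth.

4

A width-4 tree decomposition is:
Bags: B1 = {c, d, e, f, g}  B2 = {a, c, e, f, g}  B3 = {c, d, e, g, h}  B4 = {d, e, f, g, i}  B5 = {b, c, d, e, f}
Tree: B1–B2, B1–B3, B1–B4, B1–B5
The largest bag has 5 vertices, giving width 4; this decomposition certifies tw(G) ≤ 4. For the lower bound, the 5 vertices {c, d, e, g, h} are pairwise adjacent, and any tree decomposition puts a clique entirely inside one bag — forcing width ≥ 4. Therefore the treewidth is 4.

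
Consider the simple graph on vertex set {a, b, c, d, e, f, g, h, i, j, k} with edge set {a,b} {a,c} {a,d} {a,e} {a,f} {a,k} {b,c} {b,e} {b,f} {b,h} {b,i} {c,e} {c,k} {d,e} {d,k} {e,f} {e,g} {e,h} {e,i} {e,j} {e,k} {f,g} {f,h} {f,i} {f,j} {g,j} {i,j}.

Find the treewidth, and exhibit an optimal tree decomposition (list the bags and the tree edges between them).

Treewidth 3.
One such decomposition:
Bags: B1 = {a, c, e, k}  B2 = {a, d, e, k}  B3 = {a, b, c, e}  B4 = {a, b, e, f}  B5 = {b, e, f, i}  B6 = {e, f, i, j}  B7 = {b, e, f, h}  B8 = {e, f, g, j}
Tree: B1–B2, B1–B3, B3–B4, B4–B5, B5–B6, B4–B7, B6–B8

The largest bag has 4 vertices, giving width 3; this decomposition certifies tw(G) ≤ 3. For the lower bound, the 4 vertices {a, d, e, k} are pairwise adjacent, and any tree decomposition puts a clique entirely inside one bag — forcing width ≥ 3. Combining the bounds, tw(G) = 3.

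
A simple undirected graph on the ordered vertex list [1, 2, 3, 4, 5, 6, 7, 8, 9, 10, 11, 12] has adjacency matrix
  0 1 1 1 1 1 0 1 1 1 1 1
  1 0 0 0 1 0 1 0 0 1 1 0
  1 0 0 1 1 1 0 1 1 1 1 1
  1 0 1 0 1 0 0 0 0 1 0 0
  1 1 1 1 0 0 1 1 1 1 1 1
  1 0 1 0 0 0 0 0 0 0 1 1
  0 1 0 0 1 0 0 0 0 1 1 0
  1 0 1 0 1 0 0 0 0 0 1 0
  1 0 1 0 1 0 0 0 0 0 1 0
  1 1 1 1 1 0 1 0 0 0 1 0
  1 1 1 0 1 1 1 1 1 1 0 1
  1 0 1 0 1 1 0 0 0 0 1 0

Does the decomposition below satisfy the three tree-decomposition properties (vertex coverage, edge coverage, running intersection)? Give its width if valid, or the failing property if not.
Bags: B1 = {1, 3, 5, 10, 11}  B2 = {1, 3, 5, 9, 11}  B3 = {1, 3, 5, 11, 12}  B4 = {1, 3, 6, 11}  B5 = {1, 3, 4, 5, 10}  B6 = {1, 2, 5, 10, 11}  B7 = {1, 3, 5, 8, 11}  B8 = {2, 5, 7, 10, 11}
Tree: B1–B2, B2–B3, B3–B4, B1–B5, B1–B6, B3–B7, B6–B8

A tree decomposition must satisfy three properties: every vertex lies in some bag; for every edge, both endpoints lie together in some bag; and for every vertex, the bags containing it form a connected subtree. Here edge (12,6) lies in no bag, so the decomposition is invalid.

No — edge (12,6) lies in no bag.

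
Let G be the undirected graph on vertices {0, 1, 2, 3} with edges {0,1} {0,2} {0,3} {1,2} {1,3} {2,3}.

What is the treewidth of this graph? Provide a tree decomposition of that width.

Treewidth 3.
One optimal decomposition is:
Bags: B1 = {0, 1, 2, 3}
Tree: (single bag)

A single bag containing all 4 vertices is trivially a valid decomposition of width 3. On the other hand G contains the 4-clique {0, 1, 2, 3}. A clique must lie in a single bag of any decomposition, so no decomposition can have width below 3. Combining the bounds, tw(G) = 3.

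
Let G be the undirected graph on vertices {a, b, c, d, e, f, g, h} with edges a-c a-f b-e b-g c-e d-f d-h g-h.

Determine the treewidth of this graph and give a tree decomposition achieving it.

Treewidth 2.
One optimal decomposition is:
Bags: B1 = {d, g, h}  B2 = {b, d, g}  B3 = {b, d, e}  B4 = {c, d, e}  B5 = {a, c, d}  B6 = {a, d, f}
Tree: B1–B2, B2–B3, B3–B4, B4–B5, B5–B6

The largest bag has 3 vertices, giving width 2; this decomposition certifies tw(G) ≤ 2. The edges d–h–g–b–e–c–a–f–d form a cycle, so G is not a tree and its treewidth is at least 2. Therefore the treewidth is 2.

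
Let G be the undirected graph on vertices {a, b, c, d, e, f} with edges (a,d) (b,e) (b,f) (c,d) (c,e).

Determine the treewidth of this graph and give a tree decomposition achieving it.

Treewidth 1.
One optimal decomposition is:
Bags: B1 = {a, d}  B2 = {c, d}  B3 = {c, e}  B4 = {b, e}  B5 = {b, f}
Tree: B1–B2, B2–B3, B3–B4, B4–B5

Every bag has size at most 2, so the width is 2 − 1 = 1 and tw(G) ≤ 1. Any graph with an edge has treewidth ≥ 1, and G has the edge a–d. Combining the bounds, tw(G) = 1.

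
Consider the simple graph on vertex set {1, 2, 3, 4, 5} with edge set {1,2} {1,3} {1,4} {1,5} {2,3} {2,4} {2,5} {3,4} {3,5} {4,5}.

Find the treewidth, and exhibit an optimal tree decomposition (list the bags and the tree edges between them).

Treewidth 4.
Bags: B1 = {1, 2, 3, 4, 5}
Tree: (single bag)

With just one bag of size 5, the width is 5 − 1 = 4, so tw(G) ≤ 4. Conversely, {1, 2, 3, 4, 5} is a clique of size 5, and the vertices of any clique must share a bag in every tree decomposition; so some bag has ≥ 5 vertices and tw(G) ≥ 4. Therefore the treewidth is 4.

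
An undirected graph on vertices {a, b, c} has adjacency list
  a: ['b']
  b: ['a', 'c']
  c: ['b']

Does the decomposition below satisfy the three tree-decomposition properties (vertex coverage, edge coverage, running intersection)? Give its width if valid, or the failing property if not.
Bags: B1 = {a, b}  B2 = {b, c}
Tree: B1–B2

Every vertex of G appears in some bag (union = {a, b, c}); every edge is covered by a bag; and for each vertex v the set of bags containing v is connected in the bag tree. The decomposition is therefore valid. The largest bag has 2 vertices, so the width is 1.

Yes; width 1.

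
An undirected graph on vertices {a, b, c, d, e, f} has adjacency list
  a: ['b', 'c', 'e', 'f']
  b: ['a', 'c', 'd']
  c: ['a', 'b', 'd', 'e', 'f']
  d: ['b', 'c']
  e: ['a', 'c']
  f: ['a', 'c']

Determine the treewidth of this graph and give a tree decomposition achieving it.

Every bag has size at most 3, so the width is 3 − 1 = 2 and tw(G) ≤ 2. On the other hand G contains the 3-clique {b, c, d}. A clique must lie in a single bag of any decomposition, so no decomposition can have width below 2. The upper and lower bounds meet at 2, so that is the treewidth.

Treewidth 2.
One such decomposition:
Bags: B1 = {a, c, f}  B2 = {a, c, e}  B3 = {a, b, c}  B4 = {b, c, d}
Tree: B1–B2, B2–B3, B3–B4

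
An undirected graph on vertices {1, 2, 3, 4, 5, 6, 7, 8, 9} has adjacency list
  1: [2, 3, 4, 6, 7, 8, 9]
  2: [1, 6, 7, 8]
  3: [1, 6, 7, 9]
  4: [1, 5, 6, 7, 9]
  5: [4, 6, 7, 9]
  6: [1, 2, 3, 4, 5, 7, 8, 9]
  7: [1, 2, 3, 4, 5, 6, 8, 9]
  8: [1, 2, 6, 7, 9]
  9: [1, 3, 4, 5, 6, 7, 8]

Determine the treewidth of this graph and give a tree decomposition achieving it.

Treewidth 4.
One such decomposition:
Bags: B1 = {1, 3, 6, 7, 9}  B2 = {1, 6, 7, 8, 9}  B3 = {1, 2, 6, 7, 8}  B4 = {1, 4, 6, 7, 9}  B5 = {4, 5, 6, 7, 9}
Tree: B1–B2, B2–B3, B1–B4, B4–B5

Each bag holds 5 vertices, so the decomposition has width 4, which upper-bounds the treewidth. For the lower bound, the 5 vertices {1, 6, 7, 8, 9} are pairwise adjacent, and any tree decomposition puts a clique entirely inside one bag — forcing width ≥ 4. The upper and lower bounds meet at 4, so that is the treewidth.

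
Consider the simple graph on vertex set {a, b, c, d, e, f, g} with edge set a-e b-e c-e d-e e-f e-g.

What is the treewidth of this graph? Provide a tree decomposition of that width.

Treewidth 1.
Bags: B1 = {d, e}  B2 = {b, e}  B3 = {c, e}  B4 = {e, g}  B5 = {a, e}  B6 = {e, f}
Tree: B1–B2, B1–B3, B3–B4, B4–B5, B4–B6

The largest bag has 2 vertices, giving width 1; this decomposition certifies tw(G) ≤ 1. G has an edge, so its treewidth is at least 1. The upper and lower bounds meet at 1, so that is the treewidth.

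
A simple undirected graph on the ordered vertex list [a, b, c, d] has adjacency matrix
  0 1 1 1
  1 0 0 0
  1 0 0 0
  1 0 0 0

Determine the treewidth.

A width-1 tree decomposition is:
Bags: B1 = {a, d}  B2 = {a, b}  B3 = {a, c}
Tree: B1–B2, B2–B3
The largest bag has 2 vertices, giving width 1; this decomposition certifies tw(G) ≤ 1. Since G has at least one edge (e.g. a–d), it is not an edgeless graph, so tw(G) ≥ 1. The upper and lower bounds meet at 1, so that is the treewidth.

1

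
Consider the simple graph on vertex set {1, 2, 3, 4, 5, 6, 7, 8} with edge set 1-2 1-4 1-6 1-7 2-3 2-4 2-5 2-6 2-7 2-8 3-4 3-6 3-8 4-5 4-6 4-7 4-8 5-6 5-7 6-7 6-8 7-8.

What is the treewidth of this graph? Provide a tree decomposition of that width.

The largest bag has 5 vertices, giving width 4; this decomposition certifies tw(G) ≤ 4. Conversely, {2, 3, 4, 6, 8} is a clique of size 5, and the vertices of any clique must share a bag in every tree decomposition; so some bag has ≥ 5 vertices and tw(G) ≥ 4. Hence tw(G) = 4 exactly.

Treewidth 4.
One such decomposition:
Bags: B1 = {2, 4, 6, 7, 8}  B2 = {2, 3, 4, 6, 8}  B3 = {1, 2, 4, 6, 7}  B4 = {2, 4, 5, 6, 7}
Tree: B1–B2, B1–B3, B3–B4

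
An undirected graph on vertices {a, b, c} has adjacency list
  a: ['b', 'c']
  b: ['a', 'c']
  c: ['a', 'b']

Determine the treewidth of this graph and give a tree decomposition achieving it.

Treewidth 2.
Bags: B1 = {a, b, c}
Tree: (single bag)

With just one bag of size 3, the width is 3 − 1 = 2, so tw(G) ≤ 2. On the other hand G contains the 3-clique {a, b, c}. A clique must lie in a single bag of any decomposition, so no decomposition can have width below 2. The upper and lower bounds meet at 2, so that is the treewidth.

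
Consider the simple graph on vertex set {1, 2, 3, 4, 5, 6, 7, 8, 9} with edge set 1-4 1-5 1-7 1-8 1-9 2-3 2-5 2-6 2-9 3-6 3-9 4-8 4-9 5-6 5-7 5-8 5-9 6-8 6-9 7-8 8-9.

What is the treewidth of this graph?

3

A width-3 tree decomposition is:
Bags: B1 = {1, 4, 8, 9}  B2 = {1, 5, 8, 9}  B3 = {5, 6, 8, 9}  B4 = {2, 5, 6, 9}  B5 = {2, 3, 6, 9}  B6 = {1, 5, 7, 8}
Tree: B1–B2, B2–B3, B3–B4, B4–B5, B2–B6
Each bag holds 4 vertices, so the decomposition has width 3, which upper-bounds the treewidth. On the other hand G contains the 4-clique {2, 3, 6, 9}. A clique must lie in a single bag of any decomposition, so no decomposition can have width below 3. Therefore the treewidth is 3.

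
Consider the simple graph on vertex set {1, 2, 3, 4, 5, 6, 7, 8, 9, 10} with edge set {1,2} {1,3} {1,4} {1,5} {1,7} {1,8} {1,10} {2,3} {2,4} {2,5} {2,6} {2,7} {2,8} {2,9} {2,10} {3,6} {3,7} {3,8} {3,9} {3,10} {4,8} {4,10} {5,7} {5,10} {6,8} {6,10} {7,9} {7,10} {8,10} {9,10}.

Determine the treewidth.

4

A width-4 tree decomposition is:
Bags: B1 = {1, 2, 3, 7, 10}  B2 = {2, 3, 7, 9, 10}  B3 = {1, 2, 5, 7, 10}  B4 = {1, 2, 3, 8, 10}  B5 = {1, 2, 4, 8, 10}  B6 = {2, 3, 6, 8, 10}
Tree: B1–B2, B1–B3, B1–B4, B4–B5, B4–B6
The largest bag has 5 vertices, giving width 4; this decomposition certifies tw(G) ≤ 4. On the other hand G contains the 5-clique {1, 2, 3, 8, 10}. A clique must lie in a single bag of any decomposition, so no decomposition can have width below 4. Hence tw(G) = 4 exactly.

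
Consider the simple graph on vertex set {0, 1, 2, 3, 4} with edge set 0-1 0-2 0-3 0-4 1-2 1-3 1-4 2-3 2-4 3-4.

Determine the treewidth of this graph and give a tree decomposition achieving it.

Treewidth 4.
Bags: B1 = {0, 1, 2, 3, 4}
Tree: (single bag)

A single bag containing all 5 vertices is trivially a valid decomposition of width 4. For the lower bound, the 5 vertices {0, 1, 2, 3, 4} are pairwise adjacent, and any tree decomposition puts a clique entirely inside one bag — forcing width ≥ 4. Therefore the treewidth is 4.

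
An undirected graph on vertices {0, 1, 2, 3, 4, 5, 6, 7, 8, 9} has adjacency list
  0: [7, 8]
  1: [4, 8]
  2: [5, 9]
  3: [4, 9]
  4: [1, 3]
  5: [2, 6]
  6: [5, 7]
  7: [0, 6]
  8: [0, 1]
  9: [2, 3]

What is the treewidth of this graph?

2

A width-2 tree decomposition is:
Bags: B1 = {2, 5, 6}  B2 = {2, 6, 7}  B3 = {0, 2, 7}  B4 = {0, 2, 8}  B5 = {1, 2, 8}  B6 = {1, 2, 4}  B7 = {2, 3, 4}  B8 = {2, 3, 9}
Tree: B1–B2, B2–B3, B3–B4, B4–B5, B5–B6, B6–B7, B7–B8
Each bag holds 3 vertices, so the decomposition has width 2, which upper-bounds the treewidth. For the lower bound, G contains the cycle 2–5–6–7–0–8–1–4–3–9–2, so G is not a forest; only forests have treewidth ≤ 1, hence tw(G) ≥ 2. Combining the bounds, tw(G) = 2.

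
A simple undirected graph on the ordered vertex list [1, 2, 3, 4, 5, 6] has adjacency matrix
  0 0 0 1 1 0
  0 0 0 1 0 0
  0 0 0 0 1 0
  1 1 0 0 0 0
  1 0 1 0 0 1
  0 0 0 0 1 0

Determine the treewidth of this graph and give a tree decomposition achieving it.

The largest bag has 2 vertices, giving width 1; this decomposition certifies tw(G) ≤ 1. Since G has at least one edge (e.g. 5–6), it is not an edgeless graph, so tw(G) ≥ 1. Hence tw(G) = 1 exactly.

Treewidth 1.
One optimal decomposition is:
Bags: B1 = {5, 6}  B2 = {1, 5}  B3 = {1, 4}  B4 = {3, 5}  B5 = {2, 4}
Tree: B1–B2, B2–B3, B2–B4, B3–B5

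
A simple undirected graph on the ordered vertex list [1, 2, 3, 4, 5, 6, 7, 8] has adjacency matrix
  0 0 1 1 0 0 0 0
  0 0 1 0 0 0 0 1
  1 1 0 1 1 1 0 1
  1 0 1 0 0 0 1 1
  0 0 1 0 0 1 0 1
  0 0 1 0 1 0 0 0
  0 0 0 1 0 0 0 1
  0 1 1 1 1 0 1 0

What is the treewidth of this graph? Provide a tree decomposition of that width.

Treewidth 2.
Bags: B1 = {3, 4, 8}  B2 = {3, 5, 8}  B3 = {2, 3, 8}  B4 = {3, 5, 6}  B5 = {1, 3, 4}  B6 = {4, 7, 8}
Tree: B1–B2, B2–B3, B2–B4, B1–B5, B1–B6

Every bag has size at most 3, so the width is 3 − 1 = 2 and tw(G) ≤ 2. On the other hand G contains the 3-clique {2, 3, 8}. A clique must lie in a single bag of any decomposition, so no decomposition can have width below 2. Therefore the treewidth is 2.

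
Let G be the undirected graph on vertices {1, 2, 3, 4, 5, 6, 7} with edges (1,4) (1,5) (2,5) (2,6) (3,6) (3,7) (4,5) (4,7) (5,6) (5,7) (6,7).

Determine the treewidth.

2

A width-2 tree decomposition is:
Bags: B1 = {5, 6, 7}  B2 = {4, 5, 7}  B3 = {2, 5, 6}  B4 = {3, 6, 7}  B5 = {1, 4, 5}
Tree: B1–B2, B1–B3, B1–B4, B2–B5
The largest bag has 3 vertices, giving width 2; this decomposition certifies tw(G) ≤ 2. On the other hand G contains the 3-clique {3, 6, 7}. A clique must lie in a single bag of any decomposition, so no decomposition can have width below 2. The upper and lower bounds meet at 2, so that is the treewidth.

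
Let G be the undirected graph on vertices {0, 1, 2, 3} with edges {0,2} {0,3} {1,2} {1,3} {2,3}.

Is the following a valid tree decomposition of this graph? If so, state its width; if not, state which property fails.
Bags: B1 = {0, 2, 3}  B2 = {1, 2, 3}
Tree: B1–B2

Vertex coverage: the bags together contain {0, 1, 2, 3}, the full vertex set. Edge coverage: each edge of G has both endpoints in at least one bag. Running intersection: for every vertex, the bags containing it form a connected subtree. All three properties hold, so this is a valid tree decomposition of width max|bag| − 1 = 2, and hence tw(G) ≤ 2.

Yes; width 2.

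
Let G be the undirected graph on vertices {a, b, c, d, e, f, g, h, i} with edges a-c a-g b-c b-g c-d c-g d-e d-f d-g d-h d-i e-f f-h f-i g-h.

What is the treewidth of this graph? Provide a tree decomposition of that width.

Treewidth 2.
Bags: B1 = {a, c, g}  B2 = {c, d, g}  B3 = {d, g, h}  B4 = {d, f, h}  B5 = {d, f, i}  B6 = {b, c, g}  B7 = {d, e, f}
Tree: B1–B2, B2–B3, B3–B4, B4–B5, B2–B6, B4–B7

Every bag has size at most 3, so the width is 3 − 1 = 2 and tw(G) ≤ 2. Conversely, {d, g, h} is a clique of size 3, and the vertices of any clique must share a bag in every tree decomposition; so some bag has ≥ 3 vertices and tw(G) ≥ 2. Therefore the treewidth is 2.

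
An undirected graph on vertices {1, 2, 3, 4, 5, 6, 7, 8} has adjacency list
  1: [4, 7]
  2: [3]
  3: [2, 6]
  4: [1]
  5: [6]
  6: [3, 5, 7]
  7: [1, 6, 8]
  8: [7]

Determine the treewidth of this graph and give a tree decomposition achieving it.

Each bag holds 2 vertices, so the decomposition has width 1, which upper-bounds the treewidth. Since G has at least one edge (e.g. 3–6), it is not an edgeless graph, so tw(G) ≥ 1. The upper and lower bounds meet at 1, so that is the treewidth.

Treewidth 1.
One such decomposition:
Bags: B1 = {3, 6}  B2 = {6, 7}  B3 = {7, 8}  B4 = {1, 7}  B5 = {1, 4}  B6 = {5, 6}  B7 = {2, 3}
Tree: B1–B2, B2–B3, B2–B4, B4–B5, B2–B6, B1–B7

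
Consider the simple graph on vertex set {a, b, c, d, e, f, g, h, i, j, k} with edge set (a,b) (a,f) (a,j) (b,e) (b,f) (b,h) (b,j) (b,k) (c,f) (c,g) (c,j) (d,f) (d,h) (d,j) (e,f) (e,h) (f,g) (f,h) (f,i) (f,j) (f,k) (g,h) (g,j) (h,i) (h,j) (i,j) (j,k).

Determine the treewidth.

A width-3 tree decomposition is:
Bags: B1 = {f, g, h, j}  B2 = {b, f, h, j}  B3 = {b, f, j, k}  B4 = {f, h, i, j}  B5 = {d, f, h, j}  B6 = {b, e, f, h}  B7 = {c, f, g, j}  B8 = {a, b, f, j}
Tree: B1–B2, B2–B3, B2–B4, B2–B5, B2–B6, B1–B7, B2–B8
The largest bag has 4 vertices, giving width 3; this decomposition certifies tw(G) ≤ 3. Conversely, {d, f, h, j} is a clique of size 4, and the vertices of any clique must share a bag in every tree decomposition; so some bag has ≥ 4 vertices and tw(G) ≥ 3. Therefore the treewidth is 3.

3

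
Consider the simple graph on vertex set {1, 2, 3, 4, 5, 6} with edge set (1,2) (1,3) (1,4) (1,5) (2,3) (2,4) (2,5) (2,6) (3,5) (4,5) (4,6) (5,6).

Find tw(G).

A width-3 tree decomposition is:
Bags: B1 = {1, 2, 4, 5}  B2 = {2, 4, 5, 6}  B3 = {1, 2, 3, 5}
Tree: B1–B2, B1–B3
Each bag holds 4 vertices, so the decomposition has width 3, which upper-bounds the treewidth. For the lower bound, the 4 vertices {1, 2, 3, 5} are pairwise adjacent, and any tree decomposition puts a clique entirely inside one bag — forcing width ≥ 3. Combining the bounds, tw(G) = 3.

3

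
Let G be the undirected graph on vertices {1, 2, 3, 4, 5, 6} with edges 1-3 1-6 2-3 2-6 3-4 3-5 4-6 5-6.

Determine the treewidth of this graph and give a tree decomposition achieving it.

Treewidth 2.
One such decomposition:
Bags: B1 = {1, 3, 6}  B2 = {3, 5, 6}  B3 = {2, 3, 6}  B4 = {3, 4, 6}
Tree: B1–B2, B2–B3, B3–B4

The largest bag has 3 vertices, giving width 2; this decomposition certifies tw(G) ≤ 2. For the lower bound, G contains the cycle 3–1–6–5–3, so G is not a forest; only forests have treewidth ≤ 1, hence tw(G) ≥ 2. Therefore the treewidth is 2.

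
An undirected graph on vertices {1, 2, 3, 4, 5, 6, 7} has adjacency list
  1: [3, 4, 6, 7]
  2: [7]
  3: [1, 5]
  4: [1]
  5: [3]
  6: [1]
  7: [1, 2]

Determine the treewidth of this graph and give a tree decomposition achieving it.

Each bag holds 2 vertices, so the decomposition has width 1, which upper-bounds the treewidth. Any graph with an edge has treewidth ≥ 1, and G has the edge 1–3. Therefore the treewidth is 1.

Treewidth 1.
One such decomposition:
Bags: B1 = {1, 3}  B2 = {1, 6}  B3 = {1, 7}  B4 = {2, 7}  B5 = {1, 4}  B6 = {3, 5}
Tree: B1–B2, B2–B3, B3–B4, B1–B5, B1–B6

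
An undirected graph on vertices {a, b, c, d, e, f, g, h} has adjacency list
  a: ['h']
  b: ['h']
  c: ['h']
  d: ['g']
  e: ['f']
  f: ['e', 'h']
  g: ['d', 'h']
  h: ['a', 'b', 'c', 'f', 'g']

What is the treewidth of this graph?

A width-1 tree decomposition is:
Bags: B1 = {f, h}  B2 = {g, h}  B3 = {d, g}  B4 = {b, h}  B5 = {a, h}  B6 = {c, h}  B7 = {e, f}
Tree: B1–B2, B2–B3, B1–B4, B4–B5, B1–B6, B1–B7
Every bag has size at most 2, so the width is 2 − 1 = 1 and tw(G) ≤ 1. G has an edge, so its treewidth is at least 1. Therefore the treewidth is 1.

1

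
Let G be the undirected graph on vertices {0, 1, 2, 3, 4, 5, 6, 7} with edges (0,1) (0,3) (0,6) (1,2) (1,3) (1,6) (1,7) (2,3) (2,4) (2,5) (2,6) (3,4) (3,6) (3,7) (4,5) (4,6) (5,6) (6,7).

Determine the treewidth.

A width-3 tree decomposition is:
Bags: B1 = {2, 3, 4, 6}  B2 = {2, 4, 5, 6}  B3 = {1, 2, 3, 6}  B4 = {0, 1, 3, 6}  B5 = {1, 3, 6, 7}
Tree: B1–B2, B1–B3, B3–B4, B4–B5
Each bag holds 4 vertices, so the decomposition has width 3, which upper-bounds the treewidth. For the lower bound, the 4 vertices {0, 1, 3, 6} are pairwise adjacent, and any tree decomposition puts a clique entirely inside one bag — forcing width ≥ 3. Combining the bounds, tw(G) = 3.

3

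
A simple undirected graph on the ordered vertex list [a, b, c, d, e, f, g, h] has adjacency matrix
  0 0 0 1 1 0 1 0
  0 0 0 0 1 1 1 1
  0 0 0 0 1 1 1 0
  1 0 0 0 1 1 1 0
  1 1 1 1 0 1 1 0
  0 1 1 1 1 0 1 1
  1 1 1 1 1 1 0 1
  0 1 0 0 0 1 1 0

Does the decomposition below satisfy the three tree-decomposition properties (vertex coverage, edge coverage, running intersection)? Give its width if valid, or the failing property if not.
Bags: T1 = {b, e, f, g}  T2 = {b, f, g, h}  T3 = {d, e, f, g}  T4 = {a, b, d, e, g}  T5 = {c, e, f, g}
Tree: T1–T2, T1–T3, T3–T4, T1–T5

A tree decomposition must satisfy three properties: every vertex lies in some bag; for every edge, both endpoints lie together in some bag; and for every vertex, the bags containing it form a connected subtree. Here bags containing vertex b are not connected in the tree, so the decomposition is invalid.

No — bags containing vertex b are not connected in the tree.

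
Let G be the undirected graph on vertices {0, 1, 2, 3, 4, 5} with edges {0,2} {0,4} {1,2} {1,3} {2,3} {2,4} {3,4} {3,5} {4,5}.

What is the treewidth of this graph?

A width-2 tree decomposition is:
Bags: B1 = {2, 3, 4}  B2 = {1, 2, 3}  B3 = {0, 2, 4}  B4 = {3, 4, 5}
Tree: B1–B2, B1–B3, B1–B4
Every bag has size at most 3, so the width is 3 − 1 = 2 and tw(G) ≤ 2. For the lower bound, the 3 vertices {0, 2, 4} are pairwise adjacent, and any tree decomposition puts a clique entirely inside one bag — forcing width ≥ 2. Combining the bounds, tw(G) = 2.

2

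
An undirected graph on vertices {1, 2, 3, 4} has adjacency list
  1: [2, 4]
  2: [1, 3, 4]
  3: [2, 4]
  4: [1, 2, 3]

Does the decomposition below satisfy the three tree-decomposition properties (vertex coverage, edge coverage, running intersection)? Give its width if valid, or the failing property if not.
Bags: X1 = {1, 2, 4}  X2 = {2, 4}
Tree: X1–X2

A tree decomposition must satisfy three properties: every vertex lies in some bag; for every edge, both endpoints lie together in some bag; and for every vertex, the bags containing it form a connected subtree. Here vertex 3 appears in no bag, so the decomposition is invalid.

No — vertex 3 appears in no bag.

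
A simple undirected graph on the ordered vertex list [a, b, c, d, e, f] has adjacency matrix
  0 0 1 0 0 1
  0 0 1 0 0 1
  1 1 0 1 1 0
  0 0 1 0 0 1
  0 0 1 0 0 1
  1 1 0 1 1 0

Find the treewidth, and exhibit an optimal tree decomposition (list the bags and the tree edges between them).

Treewidth 2.
One such decomposition:
Bags: B1 = {c, e, f}  B2 = {a, c, f}  B3 = {c, d, f}  B4 = {b, c, f}
Tree: B1–B2, B2–B3, B3–B4

Every bag has size at most 3, so the width is 3 − 1 = 2 and tw(G) ≤ 2. For the lower bound, G contains the cycle f–e–c–a–f, so G is not a forest; only forests have treewidth ≤ 1, hence tw(G) ≥ 2. The upper and lower bounds meet at 2, so that is the treewidth.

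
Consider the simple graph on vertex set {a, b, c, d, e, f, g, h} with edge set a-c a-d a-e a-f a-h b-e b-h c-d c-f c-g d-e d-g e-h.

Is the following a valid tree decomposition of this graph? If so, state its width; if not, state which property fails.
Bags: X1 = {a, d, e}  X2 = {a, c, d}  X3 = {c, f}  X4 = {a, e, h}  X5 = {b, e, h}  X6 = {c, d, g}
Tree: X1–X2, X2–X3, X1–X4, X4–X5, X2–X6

A tree decomposition must satisfy three properties: every vertex lies in some bag; for every edge, both endpoints lie together in some bag; and for every vertex, the bags containing it form a connected subtree. Here edge (a,f) lies in no bag, so the decomposition is invalid.

No — edge (a,f) lies in no bag.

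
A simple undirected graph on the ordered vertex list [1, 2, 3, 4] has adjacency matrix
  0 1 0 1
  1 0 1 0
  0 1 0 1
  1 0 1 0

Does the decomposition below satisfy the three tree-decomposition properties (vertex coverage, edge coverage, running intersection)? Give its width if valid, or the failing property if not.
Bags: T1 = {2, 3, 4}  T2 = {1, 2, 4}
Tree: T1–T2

Yes; width 2.

Checking the three conditions: (i) the bags cover all of {1, 2, 3, 4}; (ii) for each edge, some bag contains both endpoints; (iii) the bags containing any fixed vertex form a subtree. All hold, so the decomposition is valid with width 3 − 1 = 2.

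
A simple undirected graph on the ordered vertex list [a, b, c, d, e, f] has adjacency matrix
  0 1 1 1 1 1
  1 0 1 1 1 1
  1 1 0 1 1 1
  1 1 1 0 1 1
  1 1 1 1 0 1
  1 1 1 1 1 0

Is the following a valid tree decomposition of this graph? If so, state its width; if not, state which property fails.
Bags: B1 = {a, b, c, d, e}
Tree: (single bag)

No — vertex f appears in no bag.

A tree decomposition must satisfy three properties: every vertex lies in some bag; for every edge, both endpoints lie together in some bag; and for every vertex, the bags containing it form a connected subtree. Here vertex f appears in no bag, so the decomposition is invalid.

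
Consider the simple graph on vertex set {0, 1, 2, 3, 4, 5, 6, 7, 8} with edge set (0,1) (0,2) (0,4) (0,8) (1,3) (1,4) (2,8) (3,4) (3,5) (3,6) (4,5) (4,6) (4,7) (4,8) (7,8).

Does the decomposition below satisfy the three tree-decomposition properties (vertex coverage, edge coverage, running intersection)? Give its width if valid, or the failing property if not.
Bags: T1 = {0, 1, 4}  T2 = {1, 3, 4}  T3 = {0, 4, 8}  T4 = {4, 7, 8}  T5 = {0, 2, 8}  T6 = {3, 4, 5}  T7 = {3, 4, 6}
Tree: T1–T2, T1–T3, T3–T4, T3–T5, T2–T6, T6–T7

Yes; width 2.

Checking the three conditions: (i) the bags cover all of {0, 1, 2, 3, 4, 5, 6, 7, 8}; (ii) for each edge, some bag contains both endpoints; (iii) the bags containing any fixed vertex form a subtree. All hold, so the decomposition is valid with width 3 − 1 = 2.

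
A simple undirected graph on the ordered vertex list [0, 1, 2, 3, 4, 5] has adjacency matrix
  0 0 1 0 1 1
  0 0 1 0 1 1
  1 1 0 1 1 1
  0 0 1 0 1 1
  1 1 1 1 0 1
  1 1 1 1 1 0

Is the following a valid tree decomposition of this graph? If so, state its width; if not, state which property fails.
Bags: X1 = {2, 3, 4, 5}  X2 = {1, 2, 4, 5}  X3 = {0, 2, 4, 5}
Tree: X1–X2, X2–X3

Yes; width 3.

Every vertex of G appears in some bag (union = {0, 1, 2, 3, 4, 5}); every edge is covered by a bag; and for each vertex v the set of bags containing v is connected in the bag tree. The decomposition is therefore valid. The largest bag has 4 vertices, so the width is 3.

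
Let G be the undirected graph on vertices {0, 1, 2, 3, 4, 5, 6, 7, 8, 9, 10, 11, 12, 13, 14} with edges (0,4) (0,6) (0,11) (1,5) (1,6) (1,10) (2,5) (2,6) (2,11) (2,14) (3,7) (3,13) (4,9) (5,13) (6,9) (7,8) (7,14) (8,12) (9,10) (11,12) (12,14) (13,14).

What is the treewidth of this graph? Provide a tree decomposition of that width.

Treewidth 3.
Bags: B1 = {3, 7, 8, 13}  B2 = {7, 8, 13, 14}  B3 = {8, 12, 13, 14}  B4 = {5, 12, 13, 14}  B5 = {2, 5, 12, 14}  B6 = {2, 5, 11, 12}  B7 = {1, 2, 5, 11}  B8 = {1, 2, 6, 11}  B9 = {0, 1, 6, 11}  B10 = {0, 1, 6, 10}  B11 = {0, 6, 9, 10}  B12 = {0, 4, 9, 10}
Tree: B1–B2, B2–B3, B3–B4, B4–B5, B5–B6, B6–B7, B7–B8, B8–B9, B9–B10, B10–B11, B11–B12

The largest bag has 4 vertices, giving width 3; this decomposition certifies tw(G) ≤ 3. For the lower bound: the 4 vertex sets {3,7,8}, {13}, {14}, {2,5,11,12} are disjoint, each induces a connected subgraph, and every pair is joined by at least one edge of G. Contracting each set to a single vertex therefore yields K_{4} as a minor, and since treewidth is minor-monotone, tw(G) ≥ tw(K_{4}) = 3. The upper and lower bounds meet at 3, so that is the treewidth.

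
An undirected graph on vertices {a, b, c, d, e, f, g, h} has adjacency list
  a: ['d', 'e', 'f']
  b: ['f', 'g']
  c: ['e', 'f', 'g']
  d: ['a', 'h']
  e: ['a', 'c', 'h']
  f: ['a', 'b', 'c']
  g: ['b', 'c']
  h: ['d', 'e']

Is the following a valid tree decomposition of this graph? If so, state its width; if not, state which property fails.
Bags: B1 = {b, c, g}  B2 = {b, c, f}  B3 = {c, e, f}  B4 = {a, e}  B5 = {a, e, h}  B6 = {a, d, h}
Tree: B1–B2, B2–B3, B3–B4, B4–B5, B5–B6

No — edge (f,a) lies in no bag.

A tree decomposition must satisfy three properties: every vertex lies in some bag; for every edge, both endpoints lie together in some bag; and for every vertex, the bags containing it form a connected subtree. Here edge (f,a) lies in no bag, so the decomposition is invalid.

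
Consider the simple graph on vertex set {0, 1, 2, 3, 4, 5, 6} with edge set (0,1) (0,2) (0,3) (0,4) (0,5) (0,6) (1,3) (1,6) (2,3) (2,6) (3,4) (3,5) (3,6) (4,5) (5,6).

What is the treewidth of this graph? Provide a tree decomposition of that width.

Treewidth 3.
One such decomposition:
Bags: B1 = {0, 3, 5, 6}  B2 = {0, 2, 3, 6}  B3 = {0, 3, 4, 5}  B4 = {0, 1, 3, 6}
Tree: B1–B2, B1–B3, B1–B4

Every bag has size at most 4, so the width is 4 − 1 = 3 and tw(G) ≤ 3. For the lower bound, the 4 vertices {0, 3, 4, 5} are pairwise adjacent, and any tree decomposition puts a clique entirely inside one bag — forcing width ≥ 3. Hence tw(G) = 3 exactly.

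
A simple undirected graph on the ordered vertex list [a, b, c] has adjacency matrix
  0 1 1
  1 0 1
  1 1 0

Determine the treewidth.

A width-2 tree decomposition is:
Bags: B1 = {a, b, c}
Tree: (single bag)
A single bag containing all 3 vertices is trivially a valid decomposition of width 2. For the lower bound, the 3 vertices {a, b, c} are pairwise adjacent, and any tree decomposition puts a clique entirely inside one bag — forcing width ≥ 2. Therefore the treewidth is 2.

2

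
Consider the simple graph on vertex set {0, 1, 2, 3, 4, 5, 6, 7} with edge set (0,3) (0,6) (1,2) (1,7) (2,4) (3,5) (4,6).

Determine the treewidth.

1

A width-1 tree decomposition is:
Bags: B1 = {3, 5}  B2 = {0, 3}  B3 = {0, 6}  B4 = {4, 6}  B5 = {2, 4}  B6 = {1, 2}  B7 = {1, 7}
Tree: B1–B2, B2–B3, B3–B4, B4–B5, B5–B6, B6–B7
Each bag holds 2 vertices, so the decomposition has width 1, which upper-bounds the treewidth. G has an edge, so its treewidth is at least 1. The upper and lower bounds meet at 1, so that is the treewidth.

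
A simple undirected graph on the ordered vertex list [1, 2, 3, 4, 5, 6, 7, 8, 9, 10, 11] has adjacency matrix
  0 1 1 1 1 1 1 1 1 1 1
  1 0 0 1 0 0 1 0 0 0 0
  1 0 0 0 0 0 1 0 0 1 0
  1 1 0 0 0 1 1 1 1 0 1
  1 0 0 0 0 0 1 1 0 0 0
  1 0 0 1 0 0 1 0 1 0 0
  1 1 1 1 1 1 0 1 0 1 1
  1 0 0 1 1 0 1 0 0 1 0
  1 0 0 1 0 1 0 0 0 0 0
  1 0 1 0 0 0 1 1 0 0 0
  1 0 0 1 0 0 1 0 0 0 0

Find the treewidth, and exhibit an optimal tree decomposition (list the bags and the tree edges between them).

Every bag has size at most 4, so the width is 4 − 1 = 3 and tw(G) ≤ 3. On the other hand G contains the 4-clique {1, 4, 6, 9}. A clique must lie in a single bag of any decomposition, so no decomposition can have width below 3. Therefore the treewidth is 3.

Treewidth 3.
One optimal decomposition is:
Bags: B1 = {1, 2, 4, 7}  B2 = {1, 4, 6, 7}  B3 = {1, 4, 7, 8}  B4 = {1, 7, 8, 10}  B5 = {1, 4, 7, 11}  B6 = {1, 3, 7, 10}  B7 = {1, 5, 7, 8}  B8 = {1, 4, 6, 9}
Tree: B1–B2, B1–B3, B3–B4, B1–B5, B4–B6, B3–B7, B2–B8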